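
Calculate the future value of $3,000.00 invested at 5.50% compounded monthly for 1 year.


Compound interest formula: A = P(1 + r/n)^(nt)
A = $3,000.00 × (1 + 0.055/12)^(12 × 1)
Growth factor: (1 + 0.055/12)^12 = 1.056408
A = $3,000.00 × 1.056408
A = $3,169.22

A = P(1 + r/n)^(nt) = $3,169.22


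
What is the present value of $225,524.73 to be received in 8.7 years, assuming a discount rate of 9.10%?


Present value formula: PV = FV / (1 + r)^t
PV = $225,524.73 / (1 + 0.091)^8.7
PV = $225,524.73 / 2.133415
PV = $105,710.67

PV = FV / (1 + r)^t = $105,710.67


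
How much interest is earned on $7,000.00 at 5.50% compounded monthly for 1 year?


Compound interest earned = final amount − principal.
A = P(1 + r/n)^(nt) = $7,000.00 × (1 + 0.055/12)^(12 × 1) = $7,394.86
Interest = A − P = $7,394.86 − $7,000.00 = $394.86

Interest = A - P = $394.86


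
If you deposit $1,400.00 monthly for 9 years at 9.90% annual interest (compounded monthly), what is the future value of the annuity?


Future value of an ordinary annuity: FV = PMT × ((1 + r)^n − 1) / r
Monthly rate r = 0.099/12 = 0.00825, n = 108
FV = $1,400.00 × ((1 + 0.099/12)^108 − 1) / (0.099/12)
FV = $1,400.00 × 173.172396
FV = $242,441.35

FV = PMT × ((1+r)^n - 1)/r = $242,441.35


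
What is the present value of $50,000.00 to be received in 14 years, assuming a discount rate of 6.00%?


Present value formula: PV = FV / (1 + r)^t
PV = $50,000.00 / (1 + 0.06)^14
PV = $50,000.00 / 2.260904
PV = $22,115.05

PV = FV / (1 + r)^t = $22,115.05


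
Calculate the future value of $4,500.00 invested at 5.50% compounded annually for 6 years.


Compound interest formula: A = P(1 + r/n)^(nt)
A = $4,500.00 × (1 + 0.055/1)^(1 × 6)
Growth factor: (1 + 0.055/1)^6 = 1.378843
A = $4,500.00 × 1.378843
A = $6,204.79

A = P(1 + r/n)^(nt) = $6,204.79


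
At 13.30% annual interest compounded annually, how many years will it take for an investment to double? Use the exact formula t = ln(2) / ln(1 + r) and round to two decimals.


Doubling condition: (1 + r)^t = 2
Take ln of both sides: t × ln(1 + r) = ln(2)
t = ln(2) / ln(1 + r)
t = 0.693147 / 0.124869
t = 5.55

t = ln(2) / ln(1 + r) = 5.55 years


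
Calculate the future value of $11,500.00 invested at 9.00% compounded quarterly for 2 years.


Compound interest formula: A = P(1 + r/n)^(nt)
A = $11,500.00 × (1 + 0.09/4)^(4 × 2)
Growth factor: (1 + 0.09/4)^8 = 1.194831
A = $11,500.00 × 1.194831
A = $13,740.56

A = P(1 + r/n)^(nt) = $13,740.56


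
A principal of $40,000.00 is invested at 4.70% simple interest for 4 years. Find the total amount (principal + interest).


Total amount formula: A = P(1 + rt) = P + P·r·t
Interest: I = P × r × t = $40,000.00 × 0.047 × 4 = $7,520.00
A = P + I = $40,000.00 + $7,520.00 = $47,520.00

A = P + I = P(1 + rt) = $47,520.00


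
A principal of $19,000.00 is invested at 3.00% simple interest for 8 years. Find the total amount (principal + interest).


Total amount formula: A = P(1 + rt) = P + P·r·t
Interest: I = P × r × t = $19,000.00 × 0.03 × 8 = $4,560.00
A = P + I = $19,000.00 + $4,560.00 = $23,560.00

A = P + I = P(1 + rt) = $23,560.00


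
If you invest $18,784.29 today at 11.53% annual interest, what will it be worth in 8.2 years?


Future value formula: FV = PV × (1 + r)^t
FV = $18,784.29 × (1 + 0.1153)^8.2
FV = $18,784.29 × 2.446876
FV = $45,962.83

FV = PV × (1 + r)^t = $45,962.83


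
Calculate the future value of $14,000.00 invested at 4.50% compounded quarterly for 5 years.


Compound interest formula: A = P(1 + r/n)^(nt)
A = $14,000.00 × (1 + 0.045/4)^(4 × 5)
Growth factor: (1 + 0.045/4)^20 = 1.250751
A = $14,000.00 × 1.250751
A = $17,510.51

A = P(1 + r/n)^(nt) = $17,510.51


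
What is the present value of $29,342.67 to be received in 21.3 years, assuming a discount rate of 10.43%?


Present value formula: PV = FV / (1 + r)^t
PV = $29,342.67 / (1 + 0.1043)^21.3
PV = $29,342.67 / 8.274745
PV = $3,546.05

PV = FV / (1 + r)^t = $3,546.05


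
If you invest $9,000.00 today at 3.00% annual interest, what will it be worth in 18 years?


Future value formula: FV = PV × (1 + r)^t
FV = $9,000.00 × (1 + 0.03)^18
FV = $9,000.00 × 1.702433
FV = $15,321.90

FV = PV × (1 + r)^t = $15,321.90


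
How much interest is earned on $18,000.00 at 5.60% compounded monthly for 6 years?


Compound interest earned = final amount − principal.
A = P(1 + r/n)^(nt) = $18,000.00 × (1 + 0.056/12)^(12 × 6) = $25,168.42
Interest = A − P = $25,168.42 − $18,000.00 = $7,168.42

Interest = A - P = $7,168.42


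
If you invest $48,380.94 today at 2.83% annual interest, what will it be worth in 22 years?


Future value formula: FV = PV × (1 + r)^t
FV = $48,380.94 × (1 + 0.0283)^22
FV = $48,380.94 × 1.847721
FV = $89,394.48

FV = PV × (1 + r)^t = $89,394.48


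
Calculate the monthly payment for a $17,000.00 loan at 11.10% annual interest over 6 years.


Loan payment formula: PMT = PV × r / (1 − (1 + r)^(−n))
Monthly rate r = 0.111/12 = 0.00925, n = 72 months
Denominator: 1 − (1 + 0.111/12)^(−72) = 0.484665
PMT = $17,000.00 × (0.111/12) / 0.484665
PMT = $324.45 per month

PMT = PV × r / (1-(1+r)^(-n)) = $324.45/month


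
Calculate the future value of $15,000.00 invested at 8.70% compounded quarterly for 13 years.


Compound interest formula: A = P(1 + r/n)^(nt)
A = $15,000.00 × (1 + 0.087/4)^(4 × 13)
Growth factor: (1 + 0.087/4)^52 = 3.0614108
A = $15,000.00 × 3.0614108
A = $45,921.16

A = P(1 + r/n)^(nt) = $45,921.16


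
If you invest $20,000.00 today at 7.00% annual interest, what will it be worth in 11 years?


Future value formula: FV = PV × (1 + r)^t
FV = $20,000.00 × (1 + 0.07)^11
FV = $20,000.00 × 2.104852
FV = $42,097.04

FV = PV × (1 + r)^t = $42,097.04


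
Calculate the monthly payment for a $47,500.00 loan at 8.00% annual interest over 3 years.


Loan payment formula: PMT = PV × r / (1 − (1 + r)^(−n))
Monthly rate r = 0.08/12 ≈ 0.00666667, n = 36 months
Denominator: 1 − (1 + 0.08/12)^(−36) = 0.212745
PMT = $47,500.00 × (0.08/12) / 0.212745
PMT = $1,488.48 per month

PMT = PV × r / (1-(1+r)^(-n)) = $1,488.48/month


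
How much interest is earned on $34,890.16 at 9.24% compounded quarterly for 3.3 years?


Compound interest earned = final amount − principal.
A = P(1 + r/n)^(nt) = $34,890.16 × (1 + 0.0924/4)^(4 × 3.3) = $47,165.20
Interest = A − P = $47,165.20 − $34,890.16 = $12,275.04

Interest = A - P = $12,275.04


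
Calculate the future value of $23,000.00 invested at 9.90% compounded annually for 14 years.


Compound interest formula: A = P(1 + r/n)^(nt)
A = $23,000.00 × (1 + 0.099/1)^(1 × 14)
Growth factor: (1 + 0.099/1)^14 = 3.7494511
A = $23,000.00 × 3.7494511
A = $86,237.38

A = P(1 + r/n)^(nt) = $86,237.38


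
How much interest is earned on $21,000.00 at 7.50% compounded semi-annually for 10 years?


Compound interest earned = final amount − principal.
A = P(1 + r/n)^(nt) = $21,000.00 × (1 + 0.075/2)^(2 × 10) = $43,851.19
Interest = A − P = $43,851.19 − $21,000.00 = $22,851.19

Interest = A - P = $22,851.19


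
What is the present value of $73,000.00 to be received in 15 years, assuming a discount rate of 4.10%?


Present value formula: PV = FV / (1 + r)^t
PV = $73,000.00 / (1 + 0.041)^15
PV = $73,000.00 / 1.8270942
PV = $39,954.15

PV = FV / (1 + r)^t = $39,954.15


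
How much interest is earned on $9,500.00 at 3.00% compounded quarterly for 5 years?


Compound interest earned = final amount − principal.
A = P(1 + r/n)^(nt) = $9,500.00 × (1 + 0.03/4)^(4 × 5) = $11,031.25
Interest = A − P = $11,031.25 − $9,500.00 = $1,531.25

Interest = A - P = $1,531.25


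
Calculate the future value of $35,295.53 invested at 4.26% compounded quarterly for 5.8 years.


Compound interest formula: A = P(1 + r/n)^(nt)
A = $35,295.53 × (1 + 0.0426/4)^(4 × 5.8)
Growth factor: (1 + 0.0426/4)^23.2 = 1.278610
A = $35,295.53 × 1.278610
A = $45,129.22

A = P(1 + r/n)^(nt) = $45,129.22


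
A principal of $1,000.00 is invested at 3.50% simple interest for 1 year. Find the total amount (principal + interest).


Total amount formula: A = P(1 + rt) = P + P·r·t
Interest: I = P × r × t = $1,000.00 × 0.035 × 1 = $35.00
A = P + I = $1,000.00 + $35.00 = $1,035.00

A = P + I = P(1 + rt) = $1,035.00


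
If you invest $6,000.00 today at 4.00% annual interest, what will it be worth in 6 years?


Future value formula: FV = PV × (1 + r)^t
FV = $6,000.00 × (1 + 0.04)^6
FV = $6,000.00 × 1.265319
FV = $7,591.91

FV = PV × (1 + r)^t = $7,591.91


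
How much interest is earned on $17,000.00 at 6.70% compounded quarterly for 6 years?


Compound interest earned = final amount − principal.
A = P(1 + r/n)^(nt) = $17,000.00 × (1 + 0.067/4)^(4 × 6) = $25,327.32
Interest = A − P = $25,327.32 − $17,000.00 = $8,327.32

Interest = A - P = $8,327.32


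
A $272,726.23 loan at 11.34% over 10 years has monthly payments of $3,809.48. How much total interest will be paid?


Total paid over the life of the loan = PMT × n.
Total paid = $3,809.48 × 120 = $457,137.60
Total interest = total paid − principal = $457,137.60 − $272,726.23 = $184,411.37

Total interest = (PMT × n) - PV = $184,411.37


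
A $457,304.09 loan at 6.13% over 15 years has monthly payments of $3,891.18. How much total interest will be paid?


Total paid over the life of the loan = PMT × n.
Total paid = $3,891.18 × 180 = $700,412.40
Total interest = total paid − principal = $700,412.40 − $457,304.09 = $243,108.31

Total interest = (PMT × n) - PV = $243,108.31


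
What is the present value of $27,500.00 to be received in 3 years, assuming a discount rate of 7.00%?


Present value formula: PV = FV / (1 + r)^t
PV = $27,500.00 / (1 + 0.07)^3
PV = $27,500.00 / 1.225043
PV = $22,448.19

PV = FV / (1 + r)^t = $22,448.19


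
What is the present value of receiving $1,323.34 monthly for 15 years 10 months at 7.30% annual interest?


Present value of an ordinary annuity: PV = PMT × (1 − (1 + r)^(−n)) / r
Monthly rate r = 0.073/12 ≈ 0.00608333, n = 190
PV = $1,323.34 × (1 − (1 + 0.073/12)^(−190)) / (0.073/12)
PV = $1,323.34 × 112.454914
PV = $148,816.09

PV = PMT × (1-(1+r)^(-n))/r = $148,816.09


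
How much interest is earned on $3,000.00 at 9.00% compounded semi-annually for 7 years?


Compound interest earned = final amount − principal.
A = P(1 + r/n)^(nt) = $3,000.00 × (1 + 0.09/2)^(2 × 7) = $5,555.83
Interest = A − P = $5,555.83 − $3,000.00 = $2,555.83

Interest = A - P = $2,555.83


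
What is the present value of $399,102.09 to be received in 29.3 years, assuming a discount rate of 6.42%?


Present value formula: PV = FV / (1 + r)^t
PV = $399,102.09 / (1 + 0.0642)^29.3
PV = $399,102.09 / 6.191293
PV = $64,461.83

PV = FV / (1 + r)^t = $64,461.83


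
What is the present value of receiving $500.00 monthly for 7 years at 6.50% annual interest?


Present value of an ordinary annuity: PV = PMT × (1 − (1 + r)^(−n)) / r
Monthly rate r = 0.065/12 ≈ 0.00541667, n = 84
PV = $500.00 × (1 − (1 + 0.065/12)^(−84)) / (0.065/12)
PV = $500.00 × 67.342623
PV = $33,671.31

PV = PMT × (1-(1+r)^(-n))/r = $33,671.31


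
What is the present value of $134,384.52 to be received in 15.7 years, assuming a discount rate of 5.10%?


Present value formula: PV = FV / (1 + r)^t
PV = $134,384.52 / (1 + 0.051)^15.7
PV = $134,384.52 / 2.18354749
PV = $61,544.13

PV = FV / (1 + r)^t = $61,544.13


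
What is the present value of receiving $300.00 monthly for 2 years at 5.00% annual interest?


Present value of an ordinary annuity: PV = PMT × (1 − (1 + r)^(−n)) / r
Monthly rate r = 0.05/12 ≈ 0.00416667, n = 24
PV = $300.00 × (1 − (1 + 0.05/12)^(−24)) / (0.05/12)
PV = $300.00 × 22.793898
PV = $6,838.17

PV = PMT × (1-(1+r)^(-n))/r = $6,838.17


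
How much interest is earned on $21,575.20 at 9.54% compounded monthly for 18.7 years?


Compound interest earned = final amount − principal.
A = P(1 + r/n)^(nt) = $21,575.20 × (1 + 0.0954/12)^(12 × 18.7) = $127,545.17
Interest = A − P = $127,545.17 − $21,575.20 = $105,969.97

Interest = A - P = $105,969.97


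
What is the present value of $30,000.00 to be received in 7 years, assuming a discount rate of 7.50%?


Present value formula: PV = FV / (1 + r)^t
PV = $30,000.00 / (1 + 0.075)^7
PV = $30,000.00 / 1.659049
PV = $18,082.65

PV = FV / (1 + r)^t = $18,082.65


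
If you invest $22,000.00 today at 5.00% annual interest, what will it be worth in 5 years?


Future value formula: FV = PV × (1 + r)^t
FV = $22,000.00 × (1 + 0.05)^5
FV = $22,000.00 × 1.27628156
FV = $28,078.19

FV = PV × (1 + r)^t = $28,078.19


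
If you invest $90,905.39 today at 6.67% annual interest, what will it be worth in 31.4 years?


Future value formula: FV = PV × (1 + r)^t
FV = $90,905.39 × (1 + 0.0667)^31.4
FV = $90,905.39 × 7.595005
FV = $690,426.89

FV = PV × (1 + r)^t = $690,426.89


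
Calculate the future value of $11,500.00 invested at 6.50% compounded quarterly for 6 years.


Compound interest formula: A = P(1 + r/n)^(nt)
A = $11,500.00 × (1 + 0.065/4)^(4 × 6)
Growth factor: (1 + 0.065/4)^24 = 1.472358
A = $11,500.00 × 1.472358
A = $16,932.12

A = P(1 + r/n)^(nt) = $16,932.12


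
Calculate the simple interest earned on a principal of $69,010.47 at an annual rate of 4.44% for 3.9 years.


Simple interest formula: I = P × r × t
I = $69,010.47 × 0.0444 × 3.9
I = $11,949.85

I = P × r × t = $11,949.85


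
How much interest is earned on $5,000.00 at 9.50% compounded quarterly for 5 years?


Compound interest earned = final amount − principal.
A = P(1 + r/n)^(nt) = $5,000.00 × (1 + 0.095/4)^(4 × 5) = $7,995.55
Interest = A − P = $7,995.55 − $5,000.00 = $2,995.55

Interest = A - P = $2,995.55


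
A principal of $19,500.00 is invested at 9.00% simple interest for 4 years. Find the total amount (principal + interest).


Total amount formula: A = P(1 + rt) = P + P·r·t
Interest: I = P × r × t = $19,500.00 × 0.09 × 4 = $7,020.00
A = P + I = $19,500.00 + $7,020.00 = $26,520.00

A = P + I = P(1 + rt) = $26,520.00


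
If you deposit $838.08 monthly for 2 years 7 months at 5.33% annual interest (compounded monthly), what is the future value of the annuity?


Future value of an ordinary annuity: FV = PMT × ((1 + r)^n − 1) / r
Monthly rate r = 0.0533/12 ≈ 0.00444167, n = 31
FV = $838.08 × ((1 + 0.0533/12)^31 − 1) / (0.0533/12)
FV = $838.08 × 33.156879
FV = $27,788.12

FV = PMT × ((1+r)^n - 1)/r = $27,788.12


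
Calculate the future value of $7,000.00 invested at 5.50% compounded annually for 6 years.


Compound interest formula: A = P(1 + r/n)^(nt)
A = $7,000.00 × (1 + 0.055/1)^(1 × 6)
Growth factor: (1 + 0.055/1)^6 = 1.378843
A = $7,000.00 × 1.378843
A = $9,651.90

A = P(1 + r/n)^(nt) = $9,651.90


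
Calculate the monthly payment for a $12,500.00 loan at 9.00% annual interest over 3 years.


Loan payment formula: PMT = PV × r / (1 − (1 + r)^(−n))
Monthly rate r = 0.09/12 = 0.0075, n = 36 months
Denominator: 1 − (1 + 0.09/12)^(−36) = 0.235851
PMT = $12,500.00 × (0.09/12) / 0.235851
PMT = $397.50 per month

PMT = PV × r / (1-(1+r)^(-n)) = $397.50/month


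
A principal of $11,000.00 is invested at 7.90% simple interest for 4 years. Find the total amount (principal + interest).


Total amount formula: A = P(1 + rt) = P + P·r·t
Interest: I = P × r × t = $11,000.00 × 0.079 × 4 = $3,476.00
A = P + I = $11,000.00 + $3,476.00 = $14,476.00

A = P + I = P(1 + rt) = $14,476.00


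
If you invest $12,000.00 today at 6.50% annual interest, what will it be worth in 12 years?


Future value formula: FV = PV × (1 + r)^t
FV = $12,000.00 × (1 + 0.065)^12
FV = $12,000.00 × 2.129096
FV = $25,549.15

FV = PV × (1 + r)^t = $25,549.15


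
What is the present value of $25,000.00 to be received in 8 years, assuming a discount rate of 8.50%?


Present value formula: PV = FV / (1 + r)^t
PV = $25,000.00 / (1 + 0.085)^8
PV = $25,000.00 / 1.920604
PV = $13,016.74

PV = FV / (1 + r)^t = $13,016.74


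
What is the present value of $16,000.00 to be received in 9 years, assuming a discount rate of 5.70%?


Present value formula: PV = FV / (1 + r)^t
PV = $16,000.00 / (1 + 0.057)^9
PV = $16,000.00 / 1.646929
PV = $9,715.05

PV = FV / (1 + r)^t = $9,715.05


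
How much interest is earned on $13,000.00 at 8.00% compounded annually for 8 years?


Compound interest earned = final amount − principal.
A = P(1 + r/n)^(nt) = $13,000.00 × (1 + 0.08/1)^(1 × 8) = $24,062.09
Interest = A − P = $24,062.09 − $13,000.00 = $11,062.09

Interest = A - P = $11,062.09


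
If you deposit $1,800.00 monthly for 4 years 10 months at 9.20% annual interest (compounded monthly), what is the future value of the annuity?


Future value of an ordinary annuity: FV = PMT × ((1 + r)^n − 1) / r
Monthly rate r = 0.092/12 ≈ 0.00766667, n = 58
FV = $1,800.00 × ((1 + 0.092/12)^58 − 1) / (0.092/12)
FV = $1,800.00 × 72.694802
FV = $130,850.64

FV = PMT × ((1+r)^n - 1)/r = $130,850.64


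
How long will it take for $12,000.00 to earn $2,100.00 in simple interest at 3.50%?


Rearrange the simple interest formula for t:
I = P × r × t  ⇒  t = I / (P × r)
t = $2,100.00 / ($12,000.00 × 0.035)
t = 5

t = I/(P×r) = 5 years


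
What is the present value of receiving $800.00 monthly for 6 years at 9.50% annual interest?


Present value of an ordinary annuity: PV = PMT × (1 − (1 + r)^(−n)) / r
Monthly rate r = 0.095/12 ≈ 0.00791667, n = 72
PV = $800.00 × (1 − (1 + 0.095/12)^(−72)) / (0.095/12)
PV = $800.00 × 54.720488
PV = $43,776.39

PV = PMT × (1-(1+r)^(-n))/r = $43,776.39


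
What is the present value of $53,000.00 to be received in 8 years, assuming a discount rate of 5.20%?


Present value formula: PV = FV / (1 + r)^t
PV = $53,000.00 / (1 + 0.052)^8
PV = $53,000.00 / 1.500120
PV = $35,330.51

PV = FV / (1 + r)^t = $35,330.51


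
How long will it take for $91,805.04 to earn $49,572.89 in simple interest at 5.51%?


Rearrange the simple interest formula for t:
I = P × r × t  ⇒  t = I / (P × r)
t = $49,572.89 / ($91,805.04 × 0.0551)
t = 9.8

t = I/(P×r) = 9.8 years


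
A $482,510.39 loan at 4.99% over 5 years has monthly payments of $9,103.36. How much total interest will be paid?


Total paid over the life of the loan = PMT × n.
Total paid = $9,103.36 × 60 = $546,201.60
Total interest = total paid − principal = $546,201.60 − $482,510.39 = $63,691.21

Total interest = (PMT × n) - PV = $63,691.21


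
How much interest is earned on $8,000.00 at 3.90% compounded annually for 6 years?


Compound interest earned = final amount − principal.
A = P(1 + r/n)^(nt) = $8,000.00 × (1 + 0.039/1)^(1 × 6) = $10,064.29
Interest = A − P = $10,064.29 − $8,000.00 = $2,064.29

Interest = A - P = $2,064.29


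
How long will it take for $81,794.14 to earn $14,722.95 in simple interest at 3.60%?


Rearrange the simple interest formula for t:
I = P × r × t  ⇒  t = I / (P × r)
t = $14,722.95 / ($81,794.14 × 0.036)
t = 5

t = I/(P×r) = 5 years


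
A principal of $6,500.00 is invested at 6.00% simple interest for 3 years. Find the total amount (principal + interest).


Total amount formula: A = P(1 + rt) = P + P·r·t
Interest: I = P × r × t = $6,500.00 × 0.06 × 3 = $1,170.00
A = P + I = $6,500.00 + $1,170.00 = $7,670.00

A = P + I = P(1 + rt) = $7,670.00


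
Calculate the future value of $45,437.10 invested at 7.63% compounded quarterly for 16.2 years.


Compound interest formula: A = P(1 + r/n)^(nt)
A = $45,437.10 × (1 + 0.0763/4)^(4 × 16.2)
Growth factor: (1 + 0.0763/4)^64.8 = 3.40218843
A = $45,437.10 × 3.40218843
A = $154,585.58

A = P(1 + r/n)^(nt) = $154,585.58


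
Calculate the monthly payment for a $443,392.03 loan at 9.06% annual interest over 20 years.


Loan payment formula: PMT = PV × r / (1 − (1 + r)^(−n))
Monthly rate r = 0.0906/12 = 0.00755, n = 240 months
Denominator: 1 − (1 + 0.0906/12)^(−240) = 0.835557
PMT = $443,392.03 × (0.0906/12) / 0.835557
PMT = $4,006.44 per month

PMT = PV × r / (1-(1+r)^(-n)) = $4,006.44/month


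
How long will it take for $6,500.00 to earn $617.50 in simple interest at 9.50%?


Rearrange the simple interest formula for t:
I = P × r × t  ⇒  t = I / (P × r)
t = $617.50 / ($6,500.00 × 0.095)
t = 1

t = I/(P×r) = 1 year


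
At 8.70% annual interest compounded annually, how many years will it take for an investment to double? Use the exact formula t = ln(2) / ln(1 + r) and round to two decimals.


Doubling condition: (1 + r)^t = 2
Take ln of both sides: t × ln(1 + r) = ln(2)
t = ln(2) / ln(1 + r)
t = 0.693147 / 0.083422
t = 8.31

t = ln(2) / ln(1 + r) = 8.31 years


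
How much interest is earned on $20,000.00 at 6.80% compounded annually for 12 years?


Compound interest earned = final amount − principal.
A = P(1 + r/n)^(nt) = $20,000.00 × (1 + 0.068/1)^(1 × 12) = $44,043.82
Interest = A − P = $44,043.82 − $20,000.00 = $24,043.82

Interest = A - P = $24,043.82


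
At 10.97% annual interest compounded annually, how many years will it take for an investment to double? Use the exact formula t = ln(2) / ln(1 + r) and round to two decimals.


Doubling condition: (1 + r)^t = 2
Take ln of both sides: t × ln(1 + r) = ln(2)
t = ln(2) / ln(1 + r)
t = 0.693147 / 0.104090
t = 6.66

t = ln(2) / ln(1 + r) = 6.66 years


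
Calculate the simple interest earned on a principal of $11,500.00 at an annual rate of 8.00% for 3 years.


Simple interest formula: I = P × r × t
I = $11,500.00 × 0.08 × 3
I = $2,760.00

I = P × r × t = $2,760.00


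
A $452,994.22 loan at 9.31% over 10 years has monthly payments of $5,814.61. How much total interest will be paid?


Total paid over the life of the loan = PMT × n.
Total paid = $5,814.61 × 120 = $697,753.20
Total interest = total paid − principal = $697,753.20 − $452,994.22 = $244,758.98

Total interest = (PMT × n) - PV = $244,758.98


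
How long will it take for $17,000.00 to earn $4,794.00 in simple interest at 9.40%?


Rearrange the simple interest formula for t:
I = P × r × t  ⇒  t = I / (P × r)
t = $4,794.00 / ($17,000.00 × 0.094)
t = 3

t = I/(P×r) = 3 years


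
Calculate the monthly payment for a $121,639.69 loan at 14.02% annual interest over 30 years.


Loan payment formula: PMT = PV × r / (1 − (1 + r)^(−n))
Monthly rate r = 0.1402/12 ≈ 0.01168333, n = 360 months
Denominator: 1 − (1 + 0.1402/12)^(−360) = 0.984726
PMT = $121,639.69 × (0.1402/12) / 0.984726
PMT = $1,443.20 per month

PMT = PV × r / (1-(1+r)^(-n)) = $1,443.20/month


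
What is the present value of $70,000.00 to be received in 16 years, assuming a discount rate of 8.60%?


Present value formula: PV = FV / (1 + r)^t
PV = $70,000.00 / (1 + 0.086)^16
PV = $70,000.00 / 3.7434945
PV = $18,699.11

PV = FV / (1 + r)^t = $18,699.11


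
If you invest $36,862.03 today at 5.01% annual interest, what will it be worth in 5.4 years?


Future value formula: FV = PV × (1 + r)^t
FV = $36,862.03 × (1 + 0.0501)^5.4
FV = $36,862.03 × 1.3021036
FV = $47,998.18

FV = PV × (1 + r)^t = $47,998.18


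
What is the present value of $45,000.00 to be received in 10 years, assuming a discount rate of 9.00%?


Present value formula: PV = FV / (1 + r)^t
PV = $45,000.00 / (1 + 0.09)^10
PV = $45,000.00 / 2.3673637
PV = $19,008.49

PV = FV / (1 + r)^t = $19,008.49


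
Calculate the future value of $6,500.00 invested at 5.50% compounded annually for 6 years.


Compound interest formula: A = P(1 + r/n)^(nt)
A = $6,500.00 × (1 + 0.055/1)^(1 × 6)
Growth factor: (1 + 0.055/1)^6 = 1.378843
A = $6,500.00 × 1.378843
A = $8,962.48

A = P(1 + r/n)^(nt) = $8,962.48


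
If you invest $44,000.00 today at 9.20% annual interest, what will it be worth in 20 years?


Future value formula: FV = PV × (1 + r)^t
FV = $44,000.00 × (1 + 0.092)^20
FV = $44,000.00 × 5.813702
FV = $255,802.89

FV = PV × (1 + r)^t = $255,802.89


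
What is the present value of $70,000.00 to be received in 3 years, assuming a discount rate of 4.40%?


Present value formula: PV = FV / (1 + r)^t
PV = $70,000.00 / (1 + 0.044)^3
PV = $70,000.00 / 1.1378932
PV = $61,517.20

PV = FV / (1 + r)^t = $61,517.20


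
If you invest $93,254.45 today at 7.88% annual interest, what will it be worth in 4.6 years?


Future value formula: FV = PV × (1 + r)^t
FV = $93,254.45 × (1 + 0.0788)^4.6
FV = $93,254.45 × 1.4175171
FV = $132,189.78

FV = PV × (1 + r)^t = $132,189.78


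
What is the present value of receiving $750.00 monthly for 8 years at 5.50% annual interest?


Present value of an ordinary annuity: PV = PMT × (1 − (1 + r)^(−n)) / r
Monthly rate r = 0.055/12 ≈ 0.00458333, n = 96
PV = $750.00 × (1 − (1 + 0.055/12)^(−96)) / (0.055/12)
PV = $750.00 × 77.523453
PV = $58,142.59

PV = PMT × (1-(1+r)^(-n))/r = $58,142.59


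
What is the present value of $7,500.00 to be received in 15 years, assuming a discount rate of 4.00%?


Present value formula: PV = FV / (1 + r)^t
PV = $7,500.00 / (1 + 0.04)^15
PV = $7,500.00 / 1.800944
PV = $4,164.48

PV = FV / (1 + r)^t = $4,164.48


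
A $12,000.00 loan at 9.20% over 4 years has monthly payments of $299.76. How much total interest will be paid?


Total paid over the life of the loan = PMT × n.
Total paid = $299.76 × 48 = $14,388.48
Total interest = total paid − principal = $14,388.48 − $12,000.00 = $2,388.48

Total interest = (PMT × n) - PV = $2,388.48


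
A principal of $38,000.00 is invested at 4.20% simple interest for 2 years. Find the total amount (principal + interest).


Total amount formula: A = P(1 + rt) = P + P·r·t
Interest: I = P × r × t = $38,000.00 × 0.042 × 2 = $3,192.00
A = P + I = $38,000.00 + $3,192.00 = $41,192.00

A = P + I = P(1 + rt) = $41,192.00


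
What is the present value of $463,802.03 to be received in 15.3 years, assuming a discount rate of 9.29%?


Present value formula: PV = FV / (1 + r)^t
PV = $463,802.03 / (1 + 0.0929)^15.3
PV = $463,802.03 / 3.892965
PV = $119,138.50

PV = FV / (1 + r)^t = $119,138.50


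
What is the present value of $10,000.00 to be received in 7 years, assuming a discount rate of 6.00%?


Present value formula: PV = FV / (1 + r)^t
PV = $10,000.00 / (1 + 0.06)^7
PV = $10,000.00 / 1.503630
PV = $6,650.57

PV = FV / (1 + r)^t = $6,650.57


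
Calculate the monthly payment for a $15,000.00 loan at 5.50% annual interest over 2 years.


Loan payment formula: PMT = PV × r / (1 − (1 + r)^(−n))
Monthly rate r = 0.055/12 ≈ 0.00458333, n = 24 months
Denominator: 1 − (1 + 0.055/12)^(−24) = 0.103941
PMT = $15,000.00 × (0.055/12) / 0.103941
PMT = $661.43 per month

PMT = PV × r / (1-(1+r)^(-n)) = $661.43/month


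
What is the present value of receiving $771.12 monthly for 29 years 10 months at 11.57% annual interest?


Present value of an ordinary annuity: PV = PMT × (1 − (1 + r)^(−n)) / r
Monthly rate r = 0.1157/12 ≈ 0.00964167, n = 358
PV = $771.12 × (1 − (1 + 0.1157/12)^(−358)) / (0.1157/12)
PV = $771.12 × 100.3748118
PV = $77,401.02

PV = PMT × (1-(1+r)^(-n))/r = $77,401.02


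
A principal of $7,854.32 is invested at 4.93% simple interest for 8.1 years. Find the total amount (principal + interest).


Total amount formula: A = P(1 + rt) = P + P·r·t
Interest: I = P × r × t = $7,854.32 × 0.0493 × 8.1 = $3,136.47
A = P + I = $7,854.32 + $3,136.47 = $10,990.79

A = P + I = P(1 + rt) = $10,990.79


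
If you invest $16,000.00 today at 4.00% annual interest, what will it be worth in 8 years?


Future value formula: FV = PV × (1 + r)^t
FV = $16,000.00 × (1 + 0.04)^8
FV = $16,000.00 × 1.368569
FV = $21,897.10

FV = PV × (1 + r)^t = $21,897.10


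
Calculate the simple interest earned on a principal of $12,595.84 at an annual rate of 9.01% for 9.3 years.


Simple interest formula: I = P × r × t
I = $12,595.84 × 0.0901 × 9.3
I = $10,554.43

I = P × r × t = $10,554.43


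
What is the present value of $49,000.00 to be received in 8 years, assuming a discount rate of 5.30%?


Present value formula: PV = FV / (1 + r)^t
PV = $49,000.00 / (1 + 0.053)^8
PV = $49,000.00 / 1.5115655
PV = $32,416.72

PV = FV / (1 + r)^t = $32,416.72


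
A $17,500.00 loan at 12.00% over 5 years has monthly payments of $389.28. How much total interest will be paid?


Total paid over the life of the loan = PMT × n.
Total paid = $389.28 × 60 = $23,356.80
Total interest = total paid − principal = $23,356.80 − $17,500.00 = $5,856.80

Total interest = (PMT × n) - PV = $5,856.80


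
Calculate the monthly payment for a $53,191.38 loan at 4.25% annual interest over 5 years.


Loan payment formula: PMT = PV × r / (1 − (1 + r)^(−n))
Monthly rate r = 0.0425/12 ≈ 0.00354167, n = 60 months
Denominator: 1 − (1 + 0.0425/12)^(−60) = 0.191136
PMT = $53,191.38 × (0.0425/12) / 0.191136
PMT = $985.61 per month

PMT = PV × r / (1-(1+r)^(-n)) = $985.61/month


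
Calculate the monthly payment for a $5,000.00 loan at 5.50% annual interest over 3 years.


Loan payment formula: PMT = PV × r / (1 − (1 + r)^(−n))
Monthly rate r = 0.055/12 ≈ 0.00458333, n = 36 months
Denominator: 1 − (1 + 0.055/12)^(−36) = 0.151787
PMT = $5,000.00 × (0.055/12) / 0.151787
PMT = $150.98 per month

PMT = PV × r / (1-(1+r)^(-n)) = $150.98/month


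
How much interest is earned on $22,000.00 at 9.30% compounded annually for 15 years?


Compound interest earned = final amount − principal.
A = P(1 + r/n)^(nt) = $22,000.00 × (1 + 0.093/1)^(1 × 15) = $83,507.43
Interest = A − P = $83,507.43 − $22,000.00 = $61,507.43

Interest = A - P = $61,507.43


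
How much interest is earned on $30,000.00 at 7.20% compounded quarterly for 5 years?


Compound interest earned = final amount − principal.
A = P(1 + r/n)^(nt) = $30,000.00 × (1 + 0.072/4)^(4 × 5) = $42,862.43
Interest = A − P = $42,862.43 − $30,000.00 = $12,862.43

Interest = A - P = $12,862.43


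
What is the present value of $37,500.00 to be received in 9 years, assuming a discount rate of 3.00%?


Present value formula: PV = FV / (1 + r)^t
PV = $37,500.00 / (1 + 0.03)^9
PV = $37,500.00 / 1.304773
PV = $28,740.63

PV = FV / (1 + r)^t = $28,740.63


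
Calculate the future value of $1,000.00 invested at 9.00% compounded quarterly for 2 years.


Compound interest formula: A = P(1 + r/n)^(nt)
A = $1,000.00 × (1 + 0.09/4)^(4 × 2)
Growth factor: (1 + 0.09/4)^8 = 1.194831
A = $1,000.00 × 1.194831
A = $1,194.83

A = P(1 + r/n)^(nt) = $1,194.83


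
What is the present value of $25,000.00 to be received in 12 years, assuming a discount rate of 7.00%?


Present value formula: PV = FV / (1 + r)^t
PV = $25,000.00 / (1 + 0.07)^12
PV = $25,000.00 / 2.252192
PV = $11,100.30

PV = FV / (1 + r)^t = $11,100.30


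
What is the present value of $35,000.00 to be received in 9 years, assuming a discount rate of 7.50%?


Present value formula: PV = FV / (1 + r)^t
PV = $35,000.00 / (1 + 0.075)^9
PV = $35,000.00 / 1.917239
PV = $18,255.42

PV = FV / (1 + r)^t = $18,255.42


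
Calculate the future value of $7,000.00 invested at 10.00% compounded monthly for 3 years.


Compound interest formula: A = P(1 + r/n)^(nt)
A = $7,000.00 × (1 + 0.1/12)^(12 × 3)
Growth factor: (1 + 0.1/12)^36 = 1.348182
A = $7,000.00 × 1.348182
A = $9,437.27

A = P(1 + r/n)^(nt) = $9,437.27


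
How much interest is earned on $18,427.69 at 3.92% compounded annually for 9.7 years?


Compound interest earned = final amount − principal.
A = P(1 + r/n)^(nt) = $18,427.69 × (1 + 0.0392/1)^(1 × 9.7) = $26,757.93
Interest = A − P = $26,757.93 − $18,427.69 = $8,330.24

Interest = A - P = $8,330.24


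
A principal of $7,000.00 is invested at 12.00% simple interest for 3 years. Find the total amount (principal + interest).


Total amount formula: A = P(1 + rt) = P + P·r·t
Interest: I = P × r × t = $7,000.00 × 0.12 × 3 = $2,520.00
A = P + I = $7,000.00 + $2,520.00 = $9,520.00

A = P + I = P(1 + rt) = $9,520.00


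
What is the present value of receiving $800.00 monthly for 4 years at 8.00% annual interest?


Present value of an ordinary annuity: PV = PMT × (1 − (1 + r)^(−n)) / r
Monthly rate r = 0.08/12 ≈ 0.00666667, n = 48
PV = $800.00 × (1 − (1 + 0.08/12)^(−48)) / (0.08/12)
PV = $800.00 × 40.961913
PV = $32,769.53

PV = PMT × (1-(1+r)^(-n))/r = $32,769.53


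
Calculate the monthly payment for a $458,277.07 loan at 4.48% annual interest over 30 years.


Loan payment formula: PMT = PV × r / (1 − (1 + r)^(−n))
Monthly rate r = 0.0448/12 ≈ 0.00373333, n = 360 months
Denominator: 1 − (1 + 0.0448/12)^(−360) = 0.738546
PMT = $458,277.07 × (0.0448/12) / 0.738546
PMT = $2,316.58 per month

PMT = PV × r / (1-(1+r)^(-n)) = $2,316.58/month


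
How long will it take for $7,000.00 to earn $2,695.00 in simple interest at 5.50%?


Rearrange the simple interest formula for t:
I = P × r × t  ⇒  t = I / (P × r)
t = $2,695.00 / ($7,000.00 × 0.055)
t = 7

t = I/(P×r) = 7 years


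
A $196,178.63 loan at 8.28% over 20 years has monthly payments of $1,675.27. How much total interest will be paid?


Total paid over the life of the loan = PMT × n.
Total paid = $1,675.27 × 240 = $402,064.80
Total interest = total paid − principal = $402,064.80 − $196,178.63 = $205,886.17

Total interest = (PMT × n) - PV = $205,886.17


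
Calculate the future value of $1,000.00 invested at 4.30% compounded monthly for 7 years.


Compound interest formula: A = P(1 + r/n)^(nt)
A = $1,000.00 × (1 + 0.043/12)^(12 × 7)
Growth factor: (1 + 0.043/12)^84 = 1.350483
A = $1,000.00 × 1.350483
A = $1,350.48

A = P(1 + r/n)^(nt) = $1,350.48


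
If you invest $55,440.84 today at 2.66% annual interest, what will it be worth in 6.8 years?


Future value formula: FV = PV × (1 + r)^t
FV = $55,440.84 × (1 + 0.0266)^6.8
FV = $55,440.84 × 1.1954422
FV = $66,276.32

FV = PV × (1 + r)^t = $66,276.32


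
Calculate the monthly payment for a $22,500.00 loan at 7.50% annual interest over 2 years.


Loan payment formula: PMT = PV × r / (1 − (1 + r)^(−n))
Monthly rate r = 0.075/12 = 0.00625, n = 24 months
Denominator: 1 − (1 + 0.075/12)^(−24) = 0.138890
PMT = $22,500.00 × (0.075/12) / 0.138890
PMT = $1,012.49 per month

PMT = PV × r / (1-(1+r)^(-n)) = $1,012.49/month


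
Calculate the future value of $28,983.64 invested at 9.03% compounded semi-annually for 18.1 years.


Compound interest formula: A = P(1 + r/n)^(nt)
A = $28,983.64 × (1 + 0.0903/2)^(2 × 18.1)
Growth factor: (1 + 0.0903/2)^36.2 = 4.946138
A = $28,983.64 × 4.946138
A = $143,357.08

A = P(1 + r/n)^(nt) = $143,357.08


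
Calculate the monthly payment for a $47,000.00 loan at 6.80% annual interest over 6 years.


Loan payment formula: PMT = PV × r / (1 − (1 + r)^(−n))
Monthly rate r = 0.068/12 ≈ 0.00566667, n = 72 months
Denominator: 1 − (1 + 0.068/12)^(−72) = 0.334255
PMT = $47,000.00 × (0.068/12) / 0.334255
PMT = $796.80 per month

PMT = PV × r / (1-(1+r)^(-n)) = $796.80/month


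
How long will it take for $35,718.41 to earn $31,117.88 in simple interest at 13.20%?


Rearrange the simple interest formula for t:
I = P × r × t  ⇒  t = I / (P × r)
t = $31,117.88 / ($35,718.41 × 0.132)
t = 6.6

t = I/(P×r) = 6.6 years


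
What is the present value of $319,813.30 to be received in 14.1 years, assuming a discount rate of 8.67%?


Present value formula: PV = FV / (1 + r)^t
PV = $319,813.30 / (1 + 0.0867)^14.1
PV = $319,813.30 / 3.229582
PV = $99,026.22

PV = FV / (1 + r)^t = $99,026.22


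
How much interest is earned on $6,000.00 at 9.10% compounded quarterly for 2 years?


Compound interest earned = final amount − principal.
A = P(1 + r/n)^(nt) = $6,000.00 × (1 + 0.091/4)^(4 × 2) = $7,183.02
Interest = A − P = $7,183.02 − $6,000.00 = $1,183.02

Interest = A - P = $1,183.02


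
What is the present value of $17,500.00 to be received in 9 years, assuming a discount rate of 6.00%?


Present value formula: PV = FV / (1 + r)^t
PV = $17,500.00 / (1 + 0.06)^9
PV = $17,500.00 / 1.689479
PV = $10,358.22

PV = FV / (1 + r)^t = $10,358.22


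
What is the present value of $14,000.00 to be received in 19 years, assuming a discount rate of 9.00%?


Present value formula: PV = FV / (1 + r)^t
PV = $14,000.00 / (1 + 0.09)^19
PV = $14,000.00 / 5.141661
PV = $2,722.86

PV = FV / (1 + r)^t = $2,722.86


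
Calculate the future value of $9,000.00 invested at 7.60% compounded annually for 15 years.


Compound interest formula: A = P(1 + r/n)^(nt)
A = $9,000.00 × (1 + 0.076/1)^(1 × 15)
Growth factor: (1 + 0.076/1)^15 = 3.000434
A = $9,000.00 × 3.000434
A = $27,003.91

A = P(1 + r/n)^(nt) = $27,003.91


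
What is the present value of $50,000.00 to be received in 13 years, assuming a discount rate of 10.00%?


Present value formula: PV = FV / (1 + r)^t
PV = $50,000.00 / (1 + 0.1)^13
PV = $50,000.00 / 3.452271
PV = $14,483.22

PV = FV / (1 + r)^t = $14,483.22


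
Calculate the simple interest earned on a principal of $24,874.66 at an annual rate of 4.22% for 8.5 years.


Simple interest formula: I = P × r × t
I = $24,874.66 × 0.0422 × 8.5
I = $8,922.54

I = P × r × t = $8,922.54


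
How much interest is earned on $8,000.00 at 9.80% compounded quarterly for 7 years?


Compound interest earned = final amount − principal.
A = P(1 + r/n)^(nt) = $8,000.00 × (1 + 0.098/4)^(4 × 7) = $15,755.24
Interest = A − P = $15,755.24 − $8,000.00 = $7,755.24

Interest = A - P = $7,755.24


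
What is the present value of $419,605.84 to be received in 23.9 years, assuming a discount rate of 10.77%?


Present value formula: PV = FV / (1 + r)^t
PV = $419,605.84 / (1 + 0.1077)^23.9
PV = $419,605.84 / 11.526289
PV = $36,404.24

PV = FV / (1 + r)^t = $36,404.24


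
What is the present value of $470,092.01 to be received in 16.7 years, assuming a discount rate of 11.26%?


Present value formula: PV = FV / (1 + r)^t
PV = $470,092.01 / (1 + 0.1126)^16.7
PV = $470,092.01 / 5.941037
PV = $79,126.26

PV = FV / (1 + r)^t = $79,126.26


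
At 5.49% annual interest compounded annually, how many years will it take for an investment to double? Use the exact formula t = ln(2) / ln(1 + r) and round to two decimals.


Doubling condition: (1 + r)^t = 2
Take ln of both sides: t × ln(1 + r) = ln(2)
t = ln(2) / ln(1 + r)
t = 0.693147 / 0.053446
t = 12.97

t = ln(2) / ln(1 + r) = 12.97 years


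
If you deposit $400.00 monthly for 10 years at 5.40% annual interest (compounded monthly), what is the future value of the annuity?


Future value of an ordinary annuity: FV = PMT × ((1 + r)^n − 1) / r
Monthly rate r = 0.054/12 = 0.0045, n = 120
FV = $400.00 × ((1 + 0.054/12)^120 − 1) / (0.054/12)
FV = $400.00 × 158.650979
FV = $63,460.39

FV = PMT × ((1+r)^n - 1)/r = $63,460.39


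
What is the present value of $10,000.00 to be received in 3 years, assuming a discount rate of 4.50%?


Present value formula: PV = FV / (1 + r)^t
PV = $10,000.00 / (1 + 0.045)^3
PV = $10,000.00 / 1.141166
PV = $8,762.97

PV = FV / (1 + r)^t = $8,762.97


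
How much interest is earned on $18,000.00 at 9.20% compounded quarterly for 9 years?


Compound interest earned = final amount − principal.
A = P(1 + r/n)^(nt) = $18,000.00 × (1 + 0.092/4)^(4 × 9) = $40,812.70
Interest = A − P = $40,812.70 − $18,000.00 = $22,812.70

Interest = A - P = $22,812.70


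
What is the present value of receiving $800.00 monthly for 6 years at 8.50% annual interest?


Present value of an ordinary annuity: PV = PMT × (1 − (1 + r)^(−n)) / r
Monthly rate r = 0.085/12 ≈ 0.00708333, n = 72
PV = $800.00 × (1 − (1 + 0.085/12)^(−72)) / (0.085/12)
PV = $800.00 × 56.248080
PV = $44,998.46

PV = PMT × (1-(1+r)^(-n))/r = $44,998.46
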